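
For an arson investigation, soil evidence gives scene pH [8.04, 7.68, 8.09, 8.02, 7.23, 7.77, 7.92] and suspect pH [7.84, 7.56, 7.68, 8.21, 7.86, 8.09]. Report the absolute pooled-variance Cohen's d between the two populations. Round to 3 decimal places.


Pooled-variance Cohen's d for soil pH comparison:
Scene mean = 54.75 / 7 = 7.821429
Suspect mean = 47.24 / 6 = 7.873333
Scene sample variance s_s^2 = 0.090248
Suspect sample variance s_c^2 = 0.059427
Pooled variance = ((n_s-1)*s_s^2 + (n_c-1)*s_c^2) / (n_s + n_c - 2) = 0.076238
Pooled SD = sqrt(0.076238) = 0.276112
Mean difference = -0.051905
|d| = |-0.051905| / 0.276112 = 0.188

0.188


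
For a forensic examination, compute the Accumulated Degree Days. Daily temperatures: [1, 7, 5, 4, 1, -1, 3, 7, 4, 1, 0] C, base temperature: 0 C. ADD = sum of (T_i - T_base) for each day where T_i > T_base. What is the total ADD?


Computing ADD day by day:
Day 1: max(0, 1 - 0) = 1
Day 2: max(0, 7 - 0) = 7
Day 3: max(0, 5 - 0) = 5
Day 4: max(0, 4 - 0) = 4
Day 5: max(0, 1 - 0) = 1
Day 6: max(0, -1 - 0) = 0
Day 7: max(0, 3 - 0) = 3
Day 8: max(0, 7 - 0) = 7
Day 9: max(0, 4 - 0) = 4
Day 10: max(0, 1 - 0) = 1
Day 11: max(0, 0 - 0) = 0
Total ADD = 33

33


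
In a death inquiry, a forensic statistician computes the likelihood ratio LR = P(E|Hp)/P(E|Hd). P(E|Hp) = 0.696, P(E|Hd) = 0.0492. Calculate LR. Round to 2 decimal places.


Likelihood ratio calculation:
LR = P(E|Hp) / P(E|Hd)
LR = 0.696 / 0.0492
LR = 14.15

14.15


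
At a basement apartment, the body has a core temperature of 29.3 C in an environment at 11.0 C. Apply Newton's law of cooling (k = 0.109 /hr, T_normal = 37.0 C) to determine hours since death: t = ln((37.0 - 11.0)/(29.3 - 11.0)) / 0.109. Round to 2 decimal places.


Using Newton's law of cooling:
t = ln((T_normal - T_ambient) / (T_body - T_ambient)) / k
T_normal - T_ambient = 26.0
T_body - T_ambient = 18.3
Ratio = 1.420765
ln(ratio) = 0.351195
t = 0.351195 / 0.109 = 3.22 hours

3.22


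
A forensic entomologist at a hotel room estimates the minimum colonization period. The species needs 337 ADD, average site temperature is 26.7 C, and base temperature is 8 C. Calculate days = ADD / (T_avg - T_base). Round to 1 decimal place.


Insect development time:
Effective temperature = avg_temp - T_base = 26.7 - 8 = 18.7 C
Days = ADD / effective_temp = 337 / 18.7 = 18.0 days

18.0


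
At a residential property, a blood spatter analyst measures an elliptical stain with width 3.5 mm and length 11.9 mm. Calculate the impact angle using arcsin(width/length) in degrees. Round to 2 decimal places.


Blood spatter impact angle calculation:
width / length = 3.5 / 11.9 = 0.294118
angle = arcsin(0.294118)
angle = 17.10 degrees

17.10


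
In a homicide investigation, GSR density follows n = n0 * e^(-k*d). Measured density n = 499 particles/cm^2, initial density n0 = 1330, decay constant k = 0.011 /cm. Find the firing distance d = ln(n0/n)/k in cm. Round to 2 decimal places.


GSR distance calculation:
n0/n = 1330 / 499 = 2.665331
ln(n0/n) = 0.980328
d = 0.980328 / 0.011 = 89.12 cm

89.12


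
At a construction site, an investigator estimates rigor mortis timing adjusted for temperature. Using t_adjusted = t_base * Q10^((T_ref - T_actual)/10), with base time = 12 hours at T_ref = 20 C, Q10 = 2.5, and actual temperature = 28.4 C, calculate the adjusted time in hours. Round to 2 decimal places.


Rigor mortis time adjustment:
Exponent = (T_ref - T_actual) / 10 = (20 - 28.4) / 10 = -0.84
Q10 factor = 2.5^-0.84 = 0.46316
t_adjusted = 12 * 0.46316 = 5.56 hours

5.56


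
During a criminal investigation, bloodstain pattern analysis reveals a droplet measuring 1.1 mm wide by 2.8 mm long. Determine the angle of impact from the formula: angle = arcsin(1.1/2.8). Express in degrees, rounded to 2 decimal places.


Blood spatter impact angle calculation:
width / length = 1.1 / 2.8 = 0.392857
angle = arcsin(0.392857)
angle = 23.13 degrees

23.13


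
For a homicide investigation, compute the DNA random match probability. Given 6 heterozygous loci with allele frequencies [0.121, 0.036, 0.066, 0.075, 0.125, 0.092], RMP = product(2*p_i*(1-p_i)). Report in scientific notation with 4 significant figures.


Computing RMP for 6 loci:
Locus 1: 2 * 0.121 * 0.879 = 0.212718
Locus 2: 2 * 0.036 * 0.964 = 0.069408
Locus 3: 2 * 0.066 * 0.934 = 0.123288
Locus 4: 2 * 0.075 * 0.925 = 0.13875
Locus 5: 2 * 0.125 * 0.875 = 0.21875
Locus 6: 2 * 0.092 * 0.908 = 0.167072
RMP = 9.230e-06

9.230e-06


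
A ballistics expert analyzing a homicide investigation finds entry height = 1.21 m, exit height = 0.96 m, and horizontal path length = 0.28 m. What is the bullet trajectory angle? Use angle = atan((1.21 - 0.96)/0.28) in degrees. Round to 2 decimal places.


Bullet trajectory angle:
Height difference = 1.21 - 0.96 = 0.25 m
angle = atan(0.25 / 0.28)
angle = atan(0.892857)
angle = 41.76 degrees

41.76


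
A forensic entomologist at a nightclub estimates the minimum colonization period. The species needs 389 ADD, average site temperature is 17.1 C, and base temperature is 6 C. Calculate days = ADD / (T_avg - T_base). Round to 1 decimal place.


Insect development time:
Effective temperature = avg_temp - T_base = 17.1 - 6 = 11.1 C
Days = ADD / effective_temp = 389 / 11.1 = 35.0 days

35.0


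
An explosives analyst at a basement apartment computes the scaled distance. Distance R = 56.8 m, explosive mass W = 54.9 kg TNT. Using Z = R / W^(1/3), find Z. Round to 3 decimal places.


Scaled distance calculation:
W^(1/3) = 54.9^(1/3) = 3.800646
Z = R / W^(1/3) = 56.8 / 3.800646
Z = 14.945 m/kg^(1/3)

14.945


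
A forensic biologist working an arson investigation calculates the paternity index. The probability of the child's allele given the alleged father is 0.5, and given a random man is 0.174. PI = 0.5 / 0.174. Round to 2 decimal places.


Paternity Index calculation:
PI = P(allele|father) / P(allele|random)
PI = 0.5 / 0.174
PI = 2.87

2.87


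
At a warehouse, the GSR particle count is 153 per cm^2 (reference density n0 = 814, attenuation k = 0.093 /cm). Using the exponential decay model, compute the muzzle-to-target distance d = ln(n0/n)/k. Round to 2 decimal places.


GSR distance calculation:
n0/n = 814 / 153 = 5.320261
ln(n0/n) = 1.671522
d = 1.671522 / 0.093 = 17.97 cm

17.97


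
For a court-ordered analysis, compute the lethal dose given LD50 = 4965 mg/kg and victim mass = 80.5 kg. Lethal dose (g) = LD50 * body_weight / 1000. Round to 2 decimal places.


Lethal dose calculation:
Lethal dose = LD50 * body_weight / 1000
= 4965 * 80.5 / 1000
= 399682.5 / 1000
= 399.68 g

399.68


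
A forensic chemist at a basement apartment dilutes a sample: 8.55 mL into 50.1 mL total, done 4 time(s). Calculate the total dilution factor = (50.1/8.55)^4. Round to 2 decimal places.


Dilution factor calculation:
Single dilution = V_total / V_sample = 50.1 / 8.55 ≈ 5.859649
Number of dilutions = 4
Total DF = (50.1 / 8.55)^4 (full precision, rounded at the end) = 1178.93

1178.93


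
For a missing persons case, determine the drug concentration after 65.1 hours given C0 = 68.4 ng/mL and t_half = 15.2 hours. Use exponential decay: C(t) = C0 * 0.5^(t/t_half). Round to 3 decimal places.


Drug concentration decay:
Number of half-lives = t / t_half = 65.1 / 15.2 = 4.282895
Decay factor = 0.5^4.282895 = 0.05137125
C(t) = 68.4 * 0.05137125 = 3.514 ng/mL

3.514


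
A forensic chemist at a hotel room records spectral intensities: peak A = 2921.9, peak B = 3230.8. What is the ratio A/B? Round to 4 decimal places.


Spectral peak ratio:
Peak A = 2921.9 counts
Peak B = 3230.8 counts
Ratio = 2921.9 / 3230.8 = 0.9044

0.9044


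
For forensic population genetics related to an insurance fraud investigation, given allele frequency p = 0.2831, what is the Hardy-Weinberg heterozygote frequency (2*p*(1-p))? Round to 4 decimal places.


Hardy-Weinberg heterozygote frequency:
q = 1 - p = 1 - 0.2831 = 0.7169
2pq = 2 * 0.2831 * 0.7169 = 0.4059

0.4059


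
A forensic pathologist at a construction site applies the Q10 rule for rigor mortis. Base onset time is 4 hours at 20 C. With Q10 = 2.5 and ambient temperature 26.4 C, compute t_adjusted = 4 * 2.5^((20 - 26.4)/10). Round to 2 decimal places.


Rigor mortis time adjustment:
Exponent = (T_ref - T_actual) / 10 = (20 - 26.4) / 10 = -0.64
Q10 factor = 2.5^-0.64 = 0.55631
t_adjusted = 4 * 0.55631 = 2.23 hours

2.23


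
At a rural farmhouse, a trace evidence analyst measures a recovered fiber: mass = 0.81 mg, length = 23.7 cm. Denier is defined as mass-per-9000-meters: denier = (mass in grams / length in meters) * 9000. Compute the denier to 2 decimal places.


Denier calculation:
Mass in grams = 0.81 mg / 1000 = 0.00081 g
Length in meters = 23.7 cm / 100 = 0.237 m
Linear density = mass / length = 0.00081 / 0.237 = 0.00341772 g/m
Denier = (g/m) * 9000 = 0.00341772 * 9000 = 30.76

30.76


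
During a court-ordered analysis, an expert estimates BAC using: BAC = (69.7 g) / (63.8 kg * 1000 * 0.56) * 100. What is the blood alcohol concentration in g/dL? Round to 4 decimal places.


Applying the Widmark formula:
BAC = (dose_g / (body_wt * 1000 * r)) * 100
Denominator = 63.8 * 1000 * 0.56 = 35728
BAC = (69.7 / 35728) * 100
BAC = 0.1951 g/dL

0.1951


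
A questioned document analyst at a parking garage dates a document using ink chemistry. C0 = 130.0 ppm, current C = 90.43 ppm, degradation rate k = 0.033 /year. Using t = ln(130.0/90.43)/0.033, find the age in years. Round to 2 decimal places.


Document age estimation:
C0/C = 130.0 / 90.43 = 1.437576
ln(C0/C) = 0.362958
t = 0.362958 / 0.033 = 11.00 years

11.00


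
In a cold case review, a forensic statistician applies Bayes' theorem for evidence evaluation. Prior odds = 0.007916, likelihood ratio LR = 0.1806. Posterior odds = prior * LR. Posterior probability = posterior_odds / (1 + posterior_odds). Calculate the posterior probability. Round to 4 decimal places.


Bayesian evidence evaluation:
Posterior odds = prior_odds * LR = 0.007916 * 0.1806 = 0.00142963
Posterior probability = posterior_odds / (1 + posterior_odds)
= 0.00142963 / (1 + 0.00142963)
= 0.00142963 / 1.00142963
= 0.0014

0.0014


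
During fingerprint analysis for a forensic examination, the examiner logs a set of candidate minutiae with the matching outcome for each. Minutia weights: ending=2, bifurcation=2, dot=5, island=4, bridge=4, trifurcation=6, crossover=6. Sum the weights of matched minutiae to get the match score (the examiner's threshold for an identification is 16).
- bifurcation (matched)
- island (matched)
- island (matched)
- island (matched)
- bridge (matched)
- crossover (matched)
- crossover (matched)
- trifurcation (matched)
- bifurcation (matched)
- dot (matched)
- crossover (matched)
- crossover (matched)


Weighted minutiae match score:
  bifurcation: matched, +2 (running total 2)
  island: matched, +4 (running total 6)
  island: matched, +4 (running total 10)
  island: matched, +4 (running total 14)
  bridge: matched, +4 (running total 18)
  crossover: matched, +6 (running total 24)
  crossover: matched, +6 (running total 30)
  trifurcation: matched, +6 (running total 36)
  bifurcation: matched, +2 (running total 38)
  dot: matched, +5 (running total 43)
  crossover: matched, +6 (running total 49)
  crossover: matched, +6 (running total 55)
Total score = 55
Threshold = 16; verdict = identification

55


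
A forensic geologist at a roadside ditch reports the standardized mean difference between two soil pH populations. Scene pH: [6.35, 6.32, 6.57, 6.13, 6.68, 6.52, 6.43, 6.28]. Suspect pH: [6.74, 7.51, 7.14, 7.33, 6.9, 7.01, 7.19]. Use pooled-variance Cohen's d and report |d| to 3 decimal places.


Pooled-variance Cohen's d for soil pH comparison:
Scene mean = 51.28 / 8 = 6.41
Suspect mean = 49.82 / 7 = 7.117143
Scene sample variance s_s^2 = 0.031143
Suspect sample variance s_c^2 = 0.067724
Pooled variance = ((n_s-1)*s_s^2 + (n_c-1)*s_c^2) / (n_s + n_c - 2) = 0.048026
Pooled SD = sqrt(0.048026) = 0.219148
Mean difference = -0.707143
|d| = |-0.707143| / 0.219148 = 3.227

3.227


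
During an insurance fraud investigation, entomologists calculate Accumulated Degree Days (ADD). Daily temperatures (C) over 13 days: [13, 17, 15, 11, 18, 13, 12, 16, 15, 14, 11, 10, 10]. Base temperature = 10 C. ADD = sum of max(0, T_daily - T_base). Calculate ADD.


Computing ADD day by day:
Day 1: max(0, 13 - 10) = 3
Day 2: max(0, 17 - 10) = 7
Day 3: max(0, 15 - 10) = 5
Day 4: max(0, 11 - 10) = 1
Day 5: max(0, 18 - 10) = 8
Day 6: max(0, 13 - 10) = 3
Day 7: max(0, 12 - 10) = 2
Day 8: max(0, 16 - 10) = 6
Day 9: max(0, 15 - 10) = 5
Day 10: max(0, 14 - 10) = 4
Day 11: max(0, 11 - 10) = 1
Day 12: max(0, 10 - 10) = 0
Day 13: max(0, 10 - 10) = 0
Total ADD = 45

45


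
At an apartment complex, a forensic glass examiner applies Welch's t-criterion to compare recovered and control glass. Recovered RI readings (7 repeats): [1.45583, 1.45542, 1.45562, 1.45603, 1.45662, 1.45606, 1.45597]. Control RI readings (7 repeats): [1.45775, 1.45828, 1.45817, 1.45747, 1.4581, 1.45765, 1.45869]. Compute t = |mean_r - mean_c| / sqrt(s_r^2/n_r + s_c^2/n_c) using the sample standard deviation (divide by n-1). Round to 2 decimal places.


Welch's t-criterion for glass RI comparison:
Recovered mean = sum / n_r = 10.19155 / 7 = 1.4559357
Control mean = sum / n_c = 10.20611 / 7 = 1.4580157
Recovered sample variance s_r^2 = 1.45095e-07
Control sample variance s_c^2 = 1.76262e-07
Welch SE (unpooled) = sqrt(s_r^2/n_r + s_c^2/n_c) = sqrt(2.07279e-08 + 2.51803e-08) = sqrt(4.59082e-08) = 0.000214262
|mean_r - mean_c| = 0.00208
t = 0.00208 / 0.000214262 = 9.71

9.71


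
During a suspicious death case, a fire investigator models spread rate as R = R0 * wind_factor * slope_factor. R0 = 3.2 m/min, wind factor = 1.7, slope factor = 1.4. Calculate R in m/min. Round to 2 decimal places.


Fire spread rate calculation:
R = R0 * wind_factor * slope_factor
= 3.2 * 1.7 * 1.4
= 5.44 * 1.4
= 7.62 m/min

7.62


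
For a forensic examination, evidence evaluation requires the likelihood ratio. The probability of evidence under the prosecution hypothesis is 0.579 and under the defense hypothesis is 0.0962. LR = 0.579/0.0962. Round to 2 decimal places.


Likelihood ratio calculation:
LR = P(E|Hp) / P(E|Hd)
LR = 0.579 / 0.0962
LR = 6.02

6.02


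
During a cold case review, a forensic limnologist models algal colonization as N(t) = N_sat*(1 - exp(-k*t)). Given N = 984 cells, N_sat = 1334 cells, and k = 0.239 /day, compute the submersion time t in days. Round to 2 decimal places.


PMSI from diatom colonization curve:
N / N_sat = 984 / 1334 = 0.737631
1 - N/N_sat = 0.262369
ln(1 - N/N_sat) = -1.338003
t = -ln(1 - N/N_sat) / k = -(-1.338003) / 0.239 = 5.60 days

5.60


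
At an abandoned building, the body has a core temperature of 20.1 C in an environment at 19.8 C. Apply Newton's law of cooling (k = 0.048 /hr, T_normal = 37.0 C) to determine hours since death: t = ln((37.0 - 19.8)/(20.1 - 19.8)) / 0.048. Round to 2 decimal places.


Using Newton's law of cooling:
t = ln((T_normal - T_ambient) / (T_body - T_ambient)) / k
T_normal - T_ambient = 17.2
T_body - T_ambient = 0.3
Ratio = 57.333333
ln(ratio) = 4.048882
t = 4.048882 / 0.048 = 84.35 hours

84.35


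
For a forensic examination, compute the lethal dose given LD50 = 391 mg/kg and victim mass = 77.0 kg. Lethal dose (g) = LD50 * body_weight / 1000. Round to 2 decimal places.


Lethal dose calculation:
Lethal dose = LD50 * body_weight / 1000
= 391 * 77.0 / 1000
= 30107 / 1000
= 30.11 g

30.11


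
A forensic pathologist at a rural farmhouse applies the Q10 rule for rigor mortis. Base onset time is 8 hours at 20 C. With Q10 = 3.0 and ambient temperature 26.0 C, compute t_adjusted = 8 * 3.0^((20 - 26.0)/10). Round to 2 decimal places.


Rigor mortis time adjustment:
Exponent = (T_ref - T_actual) / 10 = (20 - 26.0) / 10 = -0.6
Q10 factor = 3.0^-0.6 = 0.51728
t_adjusted = 8 * 0.51728 = 4.14 hours

4.14


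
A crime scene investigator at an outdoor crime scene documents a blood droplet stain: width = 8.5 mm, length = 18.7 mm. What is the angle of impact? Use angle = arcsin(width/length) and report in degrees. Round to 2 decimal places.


Blood spatter impact angle calculation:
width / length = 8.5 / 18.7 = 0.454545
angle = arcsin(0.454545)
angle = 27.04 degrees

27.04


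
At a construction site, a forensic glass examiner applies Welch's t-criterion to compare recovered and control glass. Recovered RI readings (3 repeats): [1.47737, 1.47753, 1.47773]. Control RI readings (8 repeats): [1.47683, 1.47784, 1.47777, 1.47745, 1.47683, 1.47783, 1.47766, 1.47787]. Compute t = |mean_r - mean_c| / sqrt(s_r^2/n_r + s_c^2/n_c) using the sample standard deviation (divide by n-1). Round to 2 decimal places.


Welch's t-criterion for glass RI comparison:
Recovered mean = sum / n_r = 4.43263 / 3 = 1.4775433
Control mean = sum / n_c = 11.82008 / 8 = 1.47751
Recovered sample variance s_r^2 = 3.25333e-08
Control sample variance s_c^2 = 1.942e-07
Welch SE (unpooled) = sqrt(s_r^2/n_r + s_c^2/n_c) = sqrt(1.08444e-08 + 2.4275e-08) = sqrt(3.51194e-08) = 0.000187402
|mean_r - mean_c| = 3.33333e-05
t = 3.33333e-05 / 0.000187402 = 0.18

0.18


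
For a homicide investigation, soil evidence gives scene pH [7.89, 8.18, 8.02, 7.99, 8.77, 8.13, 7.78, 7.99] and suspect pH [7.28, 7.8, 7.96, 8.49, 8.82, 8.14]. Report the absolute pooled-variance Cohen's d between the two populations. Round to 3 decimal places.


Pooled-variance Cohen's d for soil pH comparison:
Scene mean = 64.75 / 8 = 8.09375
Suspect mean = 48.49 / 6 = 8.081667
Scene sample variance s_s^2 = 0.090427
Suspect sample variance s_c^2 = 0.290417
Pooled variance = ((n_s-1)*s_s^2 + (n_c-1)*s_c^2) / (n_s + n_c - 2) = 0.173756
Pooled SD = sqrt(0.173756) = 0.41684
Mean difference = 0.012083
|d| = |0.012083| / 0.41684 = 0.029

0.029


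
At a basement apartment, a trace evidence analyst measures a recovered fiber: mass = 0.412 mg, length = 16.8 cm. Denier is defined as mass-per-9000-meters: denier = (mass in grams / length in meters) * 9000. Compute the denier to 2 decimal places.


Denier calculation:
Mass in grams = 0.412 mg / 1000 = 0.000412 g
Length in meters = 16.8 cm / 100 = 0.168 m
Linear density = mass / length = 0.000412 / 0.168 = 0.00245238 g/m
Denier = (g/m) * 9000 = 0.00245238 * 9000 = 22.07

22.07


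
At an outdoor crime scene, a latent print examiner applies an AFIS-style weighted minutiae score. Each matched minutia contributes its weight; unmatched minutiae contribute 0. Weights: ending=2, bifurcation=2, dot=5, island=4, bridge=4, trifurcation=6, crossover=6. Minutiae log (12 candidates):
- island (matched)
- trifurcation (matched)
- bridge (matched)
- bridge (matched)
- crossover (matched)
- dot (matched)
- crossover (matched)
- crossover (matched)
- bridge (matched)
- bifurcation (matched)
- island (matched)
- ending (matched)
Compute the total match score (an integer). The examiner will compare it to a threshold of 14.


Weighted minutiae match score:
  island: matched, +4 (running total 4)
  trifurcation: matched, +6 (running total 10)
  bridge: matched, +4 (running total 14)
  bridge: matched, +4 (running total 18)
  crossover: matched, +6 (running total 24)
  dot: matched, +5 (running total 29)
  crossover: matched, +6 (running total 35)
  crossover: matched, +6 (running total 41)
  bridge: matched, +4 (running total 45)
  bifurcation: matched, +2 (running total 47)
  island: matched, +4 (running total 51)
  ending: matched, +2 (running total 53)
Total score = 53
Threshold = 14; verdict = identification

53


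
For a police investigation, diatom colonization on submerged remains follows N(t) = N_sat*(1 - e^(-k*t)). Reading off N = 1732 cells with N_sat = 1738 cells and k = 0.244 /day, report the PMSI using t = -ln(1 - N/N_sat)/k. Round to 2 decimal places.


PMSI from diatom colonization curve:
N / N_sat = 1732 / 1738 = 0.996548
1 - N/N_sat = 0.003452
ln(1 - N/N_sat) = -5.668802
t = -ln(1 - N/N_sat) / k = -(-5.668802) / 0.244 = 23.23 days

23.23


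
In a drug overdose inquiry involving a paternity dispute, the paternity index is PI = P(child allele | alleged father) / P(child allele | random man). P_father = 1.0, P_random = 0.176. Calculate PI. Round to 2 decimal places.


Paternity Index calculation:
PI = P(allele|father) / P(allele|random)
PI = 1.0 / 0.176
PI = 5.68

5.68


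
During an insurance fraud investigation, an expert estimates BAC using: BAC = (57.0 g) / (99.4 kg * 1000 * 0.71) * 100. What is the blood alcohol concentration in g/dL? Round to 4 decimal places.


Applying the Widmark formula:
BAC = (dose_g / (body_wt * 1000 * r)) * 100
Denominator = 99.4 * 1000 * 0.71 = 70574
BAC = (57.0 / 70574) * 100
BAC = 0.0808 g/dL

0.0808


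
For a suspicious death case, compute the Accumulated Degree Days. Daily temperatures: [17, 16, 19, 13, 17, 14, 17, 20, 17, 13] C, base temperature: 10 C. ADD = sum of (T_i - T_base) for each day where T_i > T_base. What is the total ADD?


Computing ADD day by day:
Day 1: max(0, 17 - 10) = 7
Day 2: max(0, 16 - 10) = 6
Day 3: max(0, 19 - 10) = 9
Day 4: max(0, 13 - 10) = 3
Day 5: max(0, 17 - 10) = 7
Day 6: max(0, 14 - 10) = 4
Day 7: max(0, 17 - 10) = 7
Day 8: max(0, 20 - 10) = 10
Day 9: max(0, 17 - 10) = 7
Day 10: max(0, 13 - 10) = 3
Total ADD = 63

63


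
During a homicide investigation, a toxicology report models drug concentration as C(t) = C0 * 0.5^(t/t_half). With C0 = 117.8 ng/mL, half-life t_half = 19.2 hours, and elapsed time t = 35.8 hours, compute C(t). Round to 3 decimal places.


Drug concentration decay:
Number of half-lives = t / t_half = 35.8 / 19.2 = 1.864583
Decay factor = 0.5^1.864583 = 0.27460256
C(t) = 117.8 * 0.27460256 = 32.348 ng/mL

32.348


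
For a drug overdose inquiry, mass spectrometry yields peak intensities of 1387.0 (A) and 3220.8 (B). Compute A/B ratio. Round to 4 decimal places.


Spectral peak ratio:
Peak A = 1387.0 counts
Peak B = 3220.8 counts
Ratio = 1387.0 / 3220.8 = 0.4306

0.4306


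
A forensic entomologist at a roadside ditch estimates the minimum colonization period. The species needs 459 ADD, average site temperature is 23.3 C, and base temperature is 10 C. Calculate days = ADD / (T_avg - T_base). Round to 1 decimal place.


Insect development time:
Effective temperature = avg_temp - T_base = 23.3 - 10 = 13.3 C
Days = ADD / effective_temp = 459 / 13.3 = 34.5 days

34.5


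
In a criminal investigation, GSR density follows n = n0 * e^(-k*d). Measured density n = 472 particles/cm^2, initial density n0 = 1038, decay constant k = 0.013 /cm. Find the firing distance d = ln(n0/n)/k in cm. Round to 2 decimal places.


GSR distance calculation:
n0/n = 1038 / 472 = 2.199153
ln(n0/n) = 0.788072
d = 0.788072 / 0.013 = 60.62 cm

60.62


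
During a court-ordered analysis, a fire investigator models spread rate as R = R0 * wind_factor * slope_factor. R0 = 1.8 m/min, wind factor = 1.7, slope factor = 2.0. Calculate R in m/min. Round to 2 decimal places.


Fire spread rate calculation:
R = R0 * wind_factor * slope_factor
= 1.8 * 1.7 * 2.0
= 3.06 * 2.0
= 6.12 m/min

6.12


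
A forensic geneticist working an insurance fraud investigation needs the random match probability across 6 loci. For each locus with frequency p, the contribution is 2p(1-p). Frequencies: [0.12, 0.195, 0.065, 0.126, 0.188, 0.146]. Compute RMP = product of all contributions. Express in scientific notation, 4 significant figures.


Computing RMP for 6 loci:
Locus 1: 2 * 0.12 * 0.88 = 0.2112
Locus 2: 2 * 0.195 * 0.805 = 0.31395
Locus 3: 2 * 0.065 * 0.935 = 0.12155
Locus 4: 2 * 0.126 * 0.874 = 0.220248
Locus 5: 2 * 0.188 * 0.812 = 0.305312
Locus 6: 2 * 0.146 * 0.854 = 0.249368
RMP = 1.351e-04

1.351e-04


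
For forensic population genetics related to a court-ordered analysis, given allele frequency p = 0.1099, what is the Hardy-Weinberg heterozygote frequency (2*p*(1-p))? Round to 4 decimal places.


Hardy-Weinberg heterozygote frequency:
q = 1 - p = 1 - 0.1099 = 0.8901
2pq = 2 * 0.1099 * 0.8901 = 0.1956

0.1956


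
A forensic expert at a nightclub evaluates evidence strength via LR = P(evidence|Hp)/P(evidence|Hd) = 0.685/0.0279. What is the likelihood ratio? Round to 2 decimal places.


Likelihood ratio calculation:
LR = P(E|Hp) / P(E|Hd)
LR = 0.685 / 0.0279
LR = 24.55

24.55


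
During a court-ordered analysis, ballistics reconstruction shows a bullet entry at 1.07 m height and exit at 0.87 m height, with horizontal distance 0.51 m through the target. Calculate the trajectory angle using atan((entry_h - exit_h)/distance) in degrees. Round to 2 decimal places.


Bullet trajectory angle:
Height difference = 1.07 - 0.87 = 0.2 m
angle = atan(0.2 / 0.51)
angle = atan(0.392157)
angle = 21.41 degrees

21.41


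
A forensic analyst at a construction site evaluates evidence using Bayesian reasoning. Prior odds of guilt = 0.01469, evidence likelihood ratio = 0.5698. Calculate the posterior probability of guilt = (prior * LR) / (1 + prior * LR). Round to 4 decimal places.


Bayesian evidence evaluation:
Posterior odds = prior_odds * LR = 0.01469 * 0.5698 = 0.008370362
Posterior probability = posterior_odds / (1 + posterior_odds)
= 0.008370362 / (1 + 0.008370362)
= 0.008370362 / 1.008370362
= 0.0083

0.0083


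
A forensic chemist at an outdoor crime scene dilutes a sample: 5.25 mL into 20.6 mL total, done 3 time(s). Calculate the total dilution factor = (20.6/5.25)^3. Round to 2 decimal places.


Dilution factor calculation:
Single dilution = V_total / V_sample = 20.6 / 5.25 ≈ 3.92381
Number of dilutions = 3
Total DF = (20.6 / 5.25)^3 (full precision, rounded at the end) = 60.41

60.41


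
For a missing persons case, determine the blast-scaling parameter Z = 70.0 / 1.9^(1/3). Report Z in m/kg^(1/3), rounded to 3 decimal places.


Scaled distance calculation:
W^(1/3) = 1.9^(1/3) = 1.238562
Z = R / W^(1/3) = 70.0 / 1.238562
Z = 56.517 m/kg^(1/3)

56.517


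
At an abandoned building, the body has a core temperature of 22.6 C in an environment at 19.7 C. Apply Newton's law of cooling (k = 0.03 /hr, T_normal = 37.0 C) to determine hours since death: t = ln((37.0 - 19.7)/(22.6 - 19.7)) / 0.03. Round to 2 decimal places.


Using Newton's law of cooling:
t = ln((T_normal - T_ambient) / (T_body - T_ambient)) / k
T_normal - T_ambient = 17.3
T_body - T_ambient = 2.9
Ratio = 5.965517
ln(ratio) = 1.785996
t = 1.785996 / 0.03 = 59.53 hours

59.53


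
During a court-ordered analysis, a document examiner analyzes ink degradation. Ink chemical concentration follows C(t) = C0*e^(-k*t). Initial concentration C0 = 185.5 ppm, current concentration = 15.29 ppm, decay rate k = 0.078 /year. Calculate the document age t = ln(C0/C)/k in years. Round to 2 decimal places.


Document age estimation:
C0/C = 185.5 / 15.29 = 12.132112
ln(C0/C) = 2.495856
t = 2.495856 / 0.078 = 32.00 years

32.00


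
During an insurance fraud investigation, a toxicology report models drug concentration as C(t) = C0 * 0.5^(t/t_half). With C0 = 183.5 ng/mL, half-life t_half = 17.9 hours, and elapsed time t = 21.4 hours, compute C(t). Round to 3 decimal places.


Drug concentration decay:
Number of half-lives = t / t_half = 21.4 / 17.9 = 1.195531
Decay factor = 0.5^1.195531 = 0.43662571
C(t) = 183.5 * 0.43662571 = 80.121 ng/mL

80.121


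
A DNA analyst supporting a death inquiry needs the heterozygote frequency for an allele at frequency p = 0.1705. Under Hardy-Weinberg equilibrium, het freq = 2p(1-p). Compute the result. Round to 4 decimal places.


Hardy-Weinberg heterozygote frequency:
q = 1 - p = 1 - 0.1705 = 0.8295
2pq = 2 * 0.1705 * 0.8295 = 0.2829

0.2829


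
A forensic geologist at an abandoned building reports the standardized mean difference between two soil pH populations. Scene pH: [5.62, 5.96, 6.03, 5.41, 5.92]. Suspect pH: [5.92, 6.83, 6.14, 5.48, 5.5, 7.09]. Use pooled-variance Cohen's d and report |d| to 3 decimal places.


Pooled-variance Cohen's d for soil pH comparison:
Scene mean = 28.94 / 5 = 5.788
Suspect mean = 36.96 / 6 = 6.16
Scene sample variance s_s^2 = 0.06917
Suspect sample variance s_c^2 = 0.45396
Pooled variance = ((n_s-1)*s_s^2 + (n_c-1)*s_c^2) / (n_s + n_c - 2) = 0.282942
Pooled SD = sqrt(0.282942) = 0.531923
Mean difference = -0.372
|d| = |-0.372| / 0.531923 = 0.699

0.699


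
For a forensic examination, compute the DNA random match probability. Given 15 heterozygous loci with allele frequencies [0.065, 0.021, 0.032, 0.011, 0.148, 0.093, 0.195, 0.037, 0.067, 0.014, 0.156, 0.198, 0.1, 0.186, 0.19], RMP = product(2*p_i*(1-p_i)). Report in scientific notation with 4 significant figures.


Computing RMP for 15 loci:
Locus 1: 2 * 0.065 * 0.935 = 0.12155
Locus 2: 2 * 0.021 * 0.979 = 0.041118
Locus 3: 2 * 0.032 * 0.968 = 0.061952
Locus 4: 2 * 0.011 * 0.989 = 0.021758
Locus 5: 2 * 0.148 * 0.852 = 0.252192
Locus 6: 2 * 0.093 * 0.907 = 0.168702
Locus 7: 2 * 0.195 * 0.805 = 0.31395
Locus 8: 2 * 0.037 * 0.963 = 0.071262
Locus 9: 2 * 0.067 * 0.933 = 0.125022
Locus 10: 2 * 0.014 * 0.986 = 0.027608
Locus 11: 2 * 0.156 * 0.844 = 0.263328
Locus 12: 2 * 0.198 * 0.802 = 0.317592
Locus 13: 2 * 0.1 * 0.9 = 0.18
Locus 14: 2 * 0.186 * 0.814 = 0.302808
Locus 15: 2 * 0.19 * 0.81 = 0.3078
RMP = 3.105e-14

3.105e-14


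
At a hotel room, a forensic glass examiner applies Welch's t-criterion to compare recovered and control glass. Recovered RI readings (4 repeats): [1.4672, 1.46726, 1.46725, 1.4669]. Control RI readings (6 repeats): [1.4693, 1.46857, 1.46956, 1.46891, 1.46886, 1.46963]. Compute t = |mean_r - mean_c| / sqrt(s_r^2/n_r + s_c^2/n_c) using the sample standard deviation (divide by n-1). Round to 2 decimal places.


Welch's t-criterion for glass RI comparison:
Recovered mean = sum / n_r = 5.86861 / 4 = 1.4671525
Control mean = sum / n_c = 8.81483 / 6 = 1.4691383
Recovered sample variance s_r^2 = 2.9025e-08
Control sample variance s_c^2 = 1.79657e-07
Welch SE (unpooled) = sqrt(s_r^2/n_r + s_c^2/n_c) = sqrt(7.25625e-09 + 2.99428e-08) = sqrt(3.71991e-08) = 0.000192871
|mean_r - mean_c| = 0.00198583
t = 0.00198583 / 0.000192871 = 10.30

10.30


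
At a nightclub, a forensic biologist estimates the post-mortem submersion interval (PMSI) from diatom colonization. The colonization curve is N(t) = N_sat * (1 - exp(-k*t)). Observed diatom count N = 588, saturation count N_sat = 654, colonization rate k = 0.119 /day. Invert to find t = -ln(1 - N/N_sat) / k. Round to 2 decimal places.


PMSI from diatom colonization curve:
N / N_sat = 588 / 654 = 0.899083
1 - N/N_sat = 0.100917
ln(1 - N/N_sat) = -2.293457
t = -ln(1 - N/N_sat) / k = -(-2.293457) / 0.119 = 19.27 days

19.27


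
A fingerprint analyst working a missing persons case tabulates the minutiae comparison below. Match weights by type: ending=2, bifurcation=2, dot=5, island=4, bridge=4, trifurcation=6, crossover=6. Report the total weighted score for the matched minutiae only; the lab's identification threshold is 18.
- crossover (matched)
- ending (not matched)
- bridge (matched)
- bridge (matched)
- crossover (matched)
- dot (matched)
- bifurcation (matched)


Weighted minutiae match score:
  crossover: matched, +6 (running total 6)
  ending: not matched, +0
  bridge: matched, +4 (running total 10)
  bridge: matched, +4 (running total 14)
  crossover: matched, +6 (running total 20)
  dot: matched, +5 (running total 25)
  bifurcation: matched, +2 (running total 27)
Total score = 27
Threshold = 18; verdict = identification

27


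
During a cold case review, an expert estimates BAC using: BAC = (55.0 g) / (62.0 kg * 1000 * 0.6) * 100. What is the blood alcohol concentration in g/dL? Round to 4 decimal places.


Applying the Widmark formula:
BAC = (dose_g / (body_wt * 1000 * r)) * 100
Denominator = 62.0 * 1000 * 0.6 = 37200
BAC = (55.0 / 37200) * 100
BAC = 0.1478 g/dL

0.1478


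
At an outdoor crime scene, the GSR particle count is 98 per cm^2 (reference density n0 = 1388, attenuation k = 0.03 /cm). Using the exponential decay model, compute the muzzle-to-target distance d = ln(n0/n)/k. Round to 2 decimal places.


GSR distance calculation:
n0/n = 1388 / 98 = 14.163265
ln(n0/n) = 2.650652
d = 2.650652 / 0.03 = 88.36 cm

88.36


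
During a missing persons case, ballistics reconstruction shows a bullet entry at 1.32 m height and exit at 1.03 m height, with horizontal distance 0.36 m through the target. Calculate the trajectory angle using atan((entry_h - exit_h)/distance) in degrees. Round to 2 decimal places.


Bullet trajectory angle:
Height difference = 1.32 - 1.03 = 0.29 m
angle = atan(0.29 / 0.36)
angle = atan(0.805556)
angle = 38.85 degrees

38.85


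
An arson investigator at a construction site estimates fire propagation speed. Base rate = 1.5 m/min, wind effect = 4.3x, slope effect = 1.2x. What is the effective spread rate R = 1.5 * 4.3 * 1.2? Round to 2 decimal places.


Fire spread rate calculation:
R = R0 * wind_factor * slope_factor
= 1.5 * 4.3 * 1.2
= 6.45 * 1.2
= 7.74 m/min

7.74


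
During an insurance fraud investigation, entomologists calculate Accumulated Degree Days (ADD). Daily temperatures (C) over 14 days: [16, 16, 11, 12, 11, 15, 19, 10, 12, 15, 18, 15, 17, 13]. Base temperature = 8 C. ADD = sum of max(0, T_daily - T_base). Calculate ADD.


Computing ADD day by day:
Day 1: max(0, 16 - 8) = 8
Day 2: max(0, 16 - 8) = 8
Day 3: max(0, 11 - 8) = 3
Day 4: max(0, 12 - 8) = 4
Day 5: max(0, 11 - 8) = 3
Day 6: max(0, 15 - 8) = 7
Day 7: max(0, 19 - 8) = 11
Day 8: max(0, 10 - 8) = 2
Day 9: max(0, 12 - 8) = 4
Day 10: max(0, 15 - 8) = 7
Day 11: max(0, 18 - 8) = 10
Day 12: max(0, 15 - 8) = 7
Day 13: max(0, 17 - 8) = 9
Day 14: max(0, 13 - 8) = 5
Total ADD = 88

88


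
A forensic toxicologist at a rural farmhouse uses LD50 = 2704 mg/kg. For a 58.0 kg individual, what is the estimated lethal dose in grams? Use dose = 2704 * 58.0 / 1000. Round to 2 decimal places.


Lethal dose calculation:
Lethal dose = LD50 * body_weight / 1000
= 2704 * 58.0 / 1000
= 156832 / 1000
= 156.83 g

156.83


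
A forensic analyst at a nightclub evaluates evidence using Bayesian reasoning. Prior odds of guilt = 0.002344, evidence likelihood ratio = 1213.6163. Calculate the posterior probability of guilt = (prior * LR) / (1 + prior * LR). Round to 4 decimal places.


Bayesian evidence evaluation:
Posterior odds = prior_odds * LR = 0.002344 * 1213.6163 = 2.844717
Posterior probability = posterior_odds / (1 + posterior_odds)
= 2.844717 / (1 + 2.844717)
= 2.844717 / 3.844717
= 0.7399

0.7399


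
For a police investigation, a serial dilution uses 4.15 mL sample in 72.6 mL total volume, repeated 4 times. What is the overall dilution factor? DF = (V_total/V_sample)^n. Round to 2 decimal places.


Dilution factor calculation:
Single dilution = V_total / V_sample = 72.6 / 4.15 ≈ 17.493976
Number of dilutions = 4
Total DF = (72.6 / 4.15)^4 (full precision, rounded at the end) = 93659.99

93659.99


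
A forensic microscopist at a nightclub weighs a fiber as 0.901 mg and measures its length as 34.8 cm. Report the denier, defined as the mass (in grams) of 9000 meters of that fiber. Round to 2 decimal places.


Denier calculation:
Mass in grams = 0.901 mg / 1000 = 0.000901 g
Length in meters = 34.8 cm / 100 = 0.348 m
Linear density = mass / length = 0.000901 / 0.348 = 0.00258908 g/m
Denier = (g/m) * 9000 = 0.00258908 * 9000 = 23.30

23.30


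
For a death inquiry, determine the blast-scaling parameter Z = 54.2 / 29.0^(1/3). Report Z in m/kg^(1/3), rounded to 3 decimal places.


Scaled distance calculation:
W^(1/3) = 29.0^(1/3) = 3.072317
Z = R / W^(1/3) = 54.2 / 3.072317
Z = 17.641 m/kg^(1/3)

17.641


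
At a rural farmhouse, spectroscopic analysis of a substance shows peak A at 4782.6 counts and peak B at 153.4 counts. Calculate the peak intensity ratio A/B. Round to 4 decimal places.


Spectral peak ratio:
Peak A = 4782.6 counts
Peak B = 153.4 counts
Ratio = 4782.6 / 153.4 = 31.1773

31.1773


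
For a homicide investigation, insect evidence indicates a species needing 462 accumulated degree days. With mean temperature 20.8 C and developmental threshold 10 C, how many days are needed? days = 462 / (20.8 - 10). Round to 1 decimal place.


Insect development time:
Effective temperature = avg_temp - T_base = 20.8 - 10 = 10.8 C
Days = ADD / effective_temp = 462 / 10.8 = 42.8 days

42.8


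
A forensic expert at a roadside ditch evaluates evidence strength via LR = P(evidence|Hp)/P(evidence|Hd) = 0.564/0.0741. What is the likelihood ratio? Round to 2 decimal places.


Likelihood ratio calculation:
LR = P(E|Hp) / P(E|Hd)
LR = 0.564 / 0.0741
LR = 7.61

7.61


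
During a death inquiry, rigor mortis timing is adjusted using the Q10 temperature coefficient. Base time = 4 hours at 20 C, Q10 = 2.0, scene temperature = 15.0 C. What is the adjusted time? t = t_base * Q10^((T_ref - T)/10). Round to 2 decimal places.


Rigor mortis time adjustment:
Exponent = (T_ref - T_actual) / 10 = (20 - 15.0) / 10 = 0.5
Q10 factor = 2.0^0.5 = 1.41421
t_adjusted = 4 * 1.41421 = 5.66 hours

5.66


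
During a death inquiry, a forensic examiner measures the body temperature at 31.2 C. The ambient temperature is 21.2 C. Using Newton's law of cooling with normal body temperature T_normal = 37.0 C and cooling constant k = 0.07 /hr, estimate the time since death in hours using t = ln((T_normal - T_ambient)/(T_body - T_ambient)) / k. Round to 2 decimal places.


Using Newton's law of cooling:
t = ln((T_normal - T_ambient) / (T_body - T_ambient)) / k
T_normal - T_ambient = 15.8
T_body - T_ambient = 10.0
Ratio = 1.58
ln(ratio) = 0.457425
t = 0.457425 / 0.07 = 6.53 hours

6.53


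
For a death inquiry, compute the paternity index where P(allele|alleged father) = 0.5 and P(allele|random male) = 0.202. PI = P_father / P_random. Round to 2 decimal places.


Paternity Index calculation:
PI = P(allele|father) / P(allele|random)
PI = 0.5 / 0.202
PI = 2.48

2.48


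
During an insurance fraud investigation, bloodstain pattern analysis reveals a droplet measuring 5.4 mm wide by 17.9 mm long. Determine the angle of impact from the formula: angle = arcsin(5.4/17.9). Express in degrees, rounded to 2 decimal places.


Blood spatter impact angle calculation:
width / length = 5.4 / 17.9 = 0.301676
angle = arcsin(0.301676)
angle = 17.56 degrees

17.56


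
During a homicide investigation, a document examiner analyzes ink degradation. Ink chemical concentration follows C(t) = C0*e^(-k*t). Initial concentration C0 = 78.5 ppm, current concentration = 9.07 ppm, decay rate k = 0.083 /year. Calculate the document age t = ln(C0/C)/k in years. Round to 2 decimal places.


Document age estimation:
C0/C = 78.5 / 9.07 = 8.654906
ln(C0/C) = 2.158126
t = 2.158126 / 0.083 = 26.00 years

26.00


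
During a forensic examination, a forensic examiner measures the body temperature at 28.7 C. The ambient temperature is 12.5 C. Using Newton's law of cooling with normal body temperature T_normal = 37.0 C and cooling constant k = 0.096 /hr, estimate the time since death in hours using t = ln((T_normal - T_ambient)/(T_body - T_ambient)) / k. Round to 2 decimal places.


Using Newton's law of cooling:
t = ln((T_normal - T_ambient) / (T_body - T_ambient)) / k
T_normal - T_ambient = 24.5
T_body - T_ambient = 16.2
Ratio = 1.512346
ln(ratio) = 0.413662
t = 0.413662 / 0.096 = 4.31 hours

4.31


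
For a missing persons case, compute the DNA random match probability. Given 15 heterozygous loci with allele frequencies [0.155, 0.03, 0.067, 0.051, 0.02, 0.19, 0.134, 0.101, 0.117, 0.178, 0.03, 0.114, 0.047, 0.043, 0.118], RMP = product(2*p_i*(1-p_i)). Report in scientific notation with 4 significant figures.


Computing RMP for 15 loci:
Locus 1: 2 * 0.155 * 0.845 = 0.26195
Locus 2: 2 * 0.03 * 0.97 = 0.0582
Locus 3: 2 * 0.067 * 0.933 = 0.125022
Locus 4: 2 * 0.051 * 0.949 = 0.096798
Locus 5: 2 * 0.02 * 0.98 = 0.0392
Locus 6: 2 * 0.19 * 0.81 = 0.3078
Locus 7: 2 * 0.134 * 0.866 = 0.232088
Locus 8: 2 * 0.101 * 0.899 = 0.181598
Locus 9: 2 * 0.117 * 0.883 = 0.206622
Locus 10: 2 * 0.178 * 0.822 = 0.292632
Locus 11: 2 * 0.03 * 0.97 = 0.0582
Locus 12: 2 * 0.114 * 0.886 = 0.202008
Locus 13: 2 * 0.047 * 0.953 = 0.089582
Locus 14: 2 * 0.043 * 0.957 = 0.082302
Locus 15: 2 * 0.118 * 0.882 = 0.208152
RMP = 1.024e-13

1.024e-13
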